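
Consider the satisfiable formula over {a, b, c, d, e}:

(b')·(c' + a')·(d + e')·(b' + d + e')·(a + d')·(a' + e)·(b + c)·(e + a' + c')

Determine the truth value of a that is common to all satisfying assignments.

False

Suppose a = 1.
(b') alone gives b = 0.
(c') alone gives c = 0.
But (c) is also a unit clause — contradiction.
So every satisfying assignment has a = False.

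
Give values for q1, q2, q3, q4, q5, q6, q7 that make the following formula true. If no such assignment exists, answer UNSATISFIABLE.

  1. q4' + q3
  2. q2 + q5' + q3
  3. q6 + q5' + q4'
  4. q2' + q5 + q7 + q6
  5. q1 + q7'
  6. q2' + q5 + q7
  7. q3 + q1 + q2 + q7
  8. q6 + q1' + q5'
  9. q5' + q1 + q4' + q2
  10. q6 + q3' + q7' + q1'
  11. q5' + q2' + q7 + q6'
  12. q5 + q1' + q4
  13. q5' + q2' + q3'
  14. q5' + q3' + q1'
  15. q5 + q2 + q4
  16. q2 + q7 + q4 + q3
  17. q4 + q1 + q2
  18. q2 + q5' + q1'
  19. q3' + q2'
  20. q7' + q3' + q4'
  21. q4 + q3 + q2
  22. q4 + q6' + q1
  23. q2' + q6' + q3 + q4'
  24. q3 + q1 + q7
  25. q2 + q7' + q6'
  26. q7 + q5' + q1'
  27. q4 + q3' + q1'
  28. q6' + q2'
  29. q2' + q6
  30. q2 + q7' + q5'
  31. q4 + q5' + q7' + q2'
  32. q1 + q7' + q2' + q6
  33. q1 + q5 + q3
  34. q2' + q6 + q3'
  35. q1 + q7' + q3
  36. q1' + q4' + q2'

q1: 1, q2: 0, q3: 1, q4: 1, q5: 0, q6: 0, q7: 0

Branch on q4: set q4 = 1.
The clause (q3) is unit, so q3 = 1.
The clause (q2') is unit, so q2 = 0.
The clause (q7') is unit, so q7 = 0.
Branch on q6: set q6 = 0.
The clause (q5') is unit, so q5 = 0.
All clauses hold; q1 can take either value.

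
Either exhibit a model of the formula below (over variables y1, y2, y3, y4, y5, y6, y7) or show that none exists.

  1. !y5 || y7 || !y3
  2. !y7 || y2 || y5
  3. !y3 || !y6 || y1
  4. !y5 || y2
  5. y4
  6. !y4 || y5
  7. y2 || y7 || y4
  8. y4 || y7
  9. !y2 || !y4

(y4) alone gives y4 = true.
(y5) alone gives y5 = true.
(y2) alone gives y2 = true.
Now (!y2) is unsatisfied and unit — conflict.

UNSATISFIABLE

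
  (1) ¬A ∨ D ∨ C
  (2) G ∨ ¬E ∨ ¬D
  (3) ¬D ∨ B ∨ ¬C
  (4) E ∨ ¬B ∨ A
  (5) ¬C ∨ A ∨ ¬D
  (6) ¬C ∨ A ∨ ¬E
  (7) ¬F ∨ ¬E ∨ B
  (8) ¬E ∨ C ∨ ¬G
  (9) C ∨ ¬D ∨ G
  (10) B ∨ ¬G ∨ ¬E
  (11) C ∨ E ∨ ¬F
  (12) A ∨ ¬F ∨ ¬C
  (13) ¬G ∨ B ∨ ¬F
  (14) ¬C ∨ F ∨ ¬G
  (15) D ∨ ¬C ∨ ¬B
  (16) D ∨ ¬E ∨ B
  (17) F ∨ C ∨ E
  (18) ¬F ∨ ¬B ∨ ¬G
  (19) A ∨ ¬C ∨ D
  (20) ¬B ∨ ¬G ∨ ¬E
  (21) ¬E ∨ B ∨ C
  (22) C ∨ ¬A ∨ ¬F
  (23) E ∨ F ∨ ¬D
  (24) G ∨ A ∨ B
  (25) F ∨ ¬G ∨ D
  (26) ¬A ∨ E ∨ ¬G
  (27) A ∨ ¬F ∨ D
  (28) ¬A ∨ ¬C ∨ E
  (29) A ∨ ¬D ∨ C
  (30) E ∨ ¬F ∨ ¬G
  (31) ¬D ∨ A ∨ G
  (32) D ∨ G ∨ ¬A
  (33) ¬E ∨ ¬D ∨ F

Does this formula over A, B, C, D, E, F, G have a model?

Case A = False:
Case E = True:
Unit clause (¬C) forces C = False.
Unit clause (¬G) forces G = False.
Unit clause (¬D) forces D = False.
Unit clause (B) forces B = True.
Unit clause (¬F) forces F = False.
Every clause now holds.
A satisfying assignment: A: False; B: True; C: False; D: False; E: True; F: False; G: False.

Satisfiable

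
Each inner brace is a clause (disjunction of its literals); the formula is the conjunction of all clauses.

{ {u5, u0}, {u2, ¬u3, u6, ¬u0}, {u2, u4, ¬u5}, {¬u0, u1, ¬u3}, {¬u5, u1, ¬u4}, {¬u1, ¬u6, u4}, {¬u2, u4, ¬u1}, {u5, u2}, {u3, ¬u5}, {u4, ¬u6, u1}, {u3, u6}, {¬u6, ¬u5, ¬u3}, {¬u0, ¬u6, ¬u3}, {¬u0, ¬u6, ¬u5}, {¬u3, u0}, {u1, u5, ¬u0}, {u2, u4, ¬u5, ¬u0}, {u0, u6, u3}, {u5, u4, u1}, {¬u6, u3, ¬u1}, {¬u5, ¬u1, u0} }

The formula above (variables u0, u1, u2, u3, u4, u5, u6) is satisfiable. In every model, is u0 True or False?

True

Suppose u0 = False.
From the singleton clause (u5), u5 = True.
From the singleton clause (u3), u3 = True.
That conflicts with the unit clause (¬u3).
So every satisfying assignment has u0 = True.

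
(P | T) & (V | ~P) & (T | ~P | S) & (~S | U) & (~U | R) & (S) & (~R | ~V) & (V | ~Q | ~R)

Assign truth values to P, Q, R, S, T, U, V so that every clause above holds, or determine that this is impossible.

Unit clause (S) forces S = 1.
Unit clause (U) forces U = 1.
Unit clause (R) forces R = 1.
Unit clause (~V) forces V = 0.
Unit clause (~P) forces P = 0.
Unit clause (T) forces T = 1.
Unit clause (~Q) forces Q = 0.
This assignment satisfies each clause.

P=0; Q=0; R=1; S=1; T=1; U=1; V=0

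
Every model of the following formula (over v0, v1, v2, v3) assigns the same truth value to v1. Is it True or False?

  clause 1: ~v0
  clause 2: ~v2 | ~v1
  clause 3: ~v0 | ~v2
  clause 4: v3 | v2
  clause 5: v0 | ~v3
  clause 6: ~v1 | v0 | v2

Suppose v1 = 1.
Unit clause (~v0) forces v0 = 0.
Unit clause (~v2) forces v2 = 0.
Now (v2) is unsatisfied and unit — conflict.
So every satisfying assignment has v1 = False.

False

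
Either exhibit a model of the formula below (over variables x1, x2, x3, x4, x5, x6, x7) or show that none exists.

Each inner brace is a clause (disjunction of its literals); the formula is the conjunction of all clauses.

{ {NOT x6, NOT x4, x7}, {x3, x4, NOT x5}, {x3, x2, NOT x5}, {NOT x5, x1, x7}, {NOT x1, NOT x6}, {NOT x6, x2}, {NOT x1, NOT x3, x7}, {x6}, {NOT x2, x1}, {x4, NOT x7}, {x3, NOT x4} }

UNSATISFIABLE

Unit clause (x6) forces x6 = true.
Unit clause (NOT x1) forces x1 = false.
Unit clause (x2) forces x2 = true.
But (NOT x2) is also a unit clause — contradiction.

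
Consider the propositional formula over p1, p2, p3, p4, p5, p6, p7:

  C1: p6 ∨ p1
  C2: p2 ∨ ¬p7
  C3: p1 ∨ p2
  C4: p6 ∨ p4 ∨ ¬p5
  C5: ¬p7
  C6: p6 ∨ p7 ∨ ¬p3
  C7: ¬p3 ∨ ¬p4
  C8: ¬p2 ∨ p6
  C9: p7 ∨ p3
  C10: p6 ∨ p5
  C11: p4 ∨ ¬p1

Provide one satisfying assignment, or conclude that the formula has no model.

From the singleton clause (¬p7), p7 = False.
From the singleton clause (p3), p3 = True.
From the singleton clause (p6), p6 = True.
From the singleton clause (¬p4), p4 = False.
From the singleton clause (¬p1), p1 = False.
From the singleton clause (p2), p2 = True.
No clause remains; p5 is free.

p1: False, p2: True, p3: True, p4: False, p5: False, p6: True, p7: False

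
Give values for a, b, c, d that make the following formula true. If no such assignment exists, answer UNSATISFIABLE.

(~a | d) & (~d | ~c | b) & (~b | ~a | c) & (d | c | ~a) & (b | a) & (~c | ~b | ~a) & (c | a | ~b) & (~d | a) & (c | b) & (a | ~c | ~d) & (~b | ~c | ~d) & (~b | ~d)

Suppose a = 0.
(b) alone gives b = 1.
(c) alone gives c = 1.
(~d) alone gives d = 0.
Every clause now holds.

a=0,  b=1,  c=1,  d=0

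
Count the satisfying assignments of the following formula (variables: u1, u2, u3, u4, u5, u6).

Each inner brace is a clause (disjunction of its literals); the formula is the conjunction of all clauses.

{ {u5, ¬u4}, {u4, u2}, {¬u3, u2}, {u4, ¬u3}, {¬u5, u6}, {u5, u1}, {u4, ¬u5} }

There are 2^6 = 64 truth assignments over (u1, u2, u3, u4, u5, u6).
Split on u5. With u5 = True, the clauses containing u5 are satisfied and ¬u5 drops from the rest; 6 of the 2^5 = 32 assignments to the other variables satisfy what remains.
With u5 = False, by the same count on the reduced clause set, 2 assignments work.
Total: 6 + 2 = 8.

8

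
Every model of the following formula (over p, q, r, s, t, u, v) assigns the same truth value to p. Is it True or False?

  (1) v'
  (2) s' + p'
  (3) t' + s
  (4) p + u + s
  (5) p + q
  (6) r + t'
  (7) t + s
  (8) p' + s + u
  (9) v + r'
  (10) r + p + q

False

Suppose p = 1.
Unit clause (v') forces v = 0.
Unit clause (s') forces s = 0.
Unit clause (t') forces t = 0.
But (t) is also a unit clause — contradiction.
So every satisfying assignment has p = False.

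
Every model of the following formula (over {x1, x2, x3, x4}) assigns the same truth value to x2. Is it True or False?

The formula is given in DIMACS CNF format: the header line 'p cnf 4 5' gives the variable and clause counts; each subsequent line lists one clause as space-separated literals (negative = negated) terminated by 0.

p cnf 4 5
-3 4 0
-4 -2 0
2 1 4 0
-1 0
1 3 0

False

Suppose x2 = True.
From the singleton clause (¬x4), x4 = False.
From the singleton clause (¬x3), x3 = False.
From the singleton clause (¬x1), x1 = False.
Now (x1) is unsatisfied and unit — conflict.
So every satisfying assignment has x2 = False.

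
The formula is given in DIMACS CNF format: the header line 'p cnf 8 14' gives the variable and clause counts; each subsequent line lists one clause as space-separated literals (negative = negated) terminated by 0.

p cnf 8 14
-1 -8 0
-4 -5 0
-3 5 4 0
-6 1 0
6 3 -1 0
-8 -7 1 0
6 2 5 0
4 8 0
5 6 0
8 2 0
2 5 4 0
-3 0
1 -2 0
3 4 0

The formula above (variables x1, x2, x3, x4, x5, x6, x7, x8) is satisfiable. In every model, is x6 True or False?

Suppose x6 = False.
From the singleton clause (x5), x5 = True.
From the singleton clause (¬x4), x4 = False.
From the singleton clause (x8), x8 = True.
From the singleton clause (¬x1), x1 = False.
From the singleton clause (¬x7), x7 = False.
From the singleton clause (¬x3), x3 = False.
But (x3) is also a unit clause — contradiction.
So every satisfying assignment has x6 = True.

True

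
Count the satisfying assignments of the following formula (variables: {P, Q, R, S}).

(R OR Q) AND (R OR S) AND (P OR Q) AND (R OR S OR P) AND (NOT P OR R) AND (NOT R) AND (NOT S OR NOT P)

There are 2^4 = 16 truth assignments over (P, Q, R, S).
Check each against the 7 clauses (columns in the order P, Q, R, S):
  F F F F  ✗ fails (R OR Q)
  F F F T  ✗ fails (R OR Q)
  F F T F  ✗ fails (P OR Q)
  F F T T  ✗ fails (P OR Q)
  F T F F  ✗ fails (R OR S)
  F T F T  ✓ satisfies all
  F T T F  ✗ fails (NOT R)
  F T T T  ✗ fails (NOT R)
  T F F F  ✗ fails (R OR Q)
  T F F T  ✗ fails (R OR Q)
  T F T F  ✗ fails (NOT R)
  T F T T  ✗ fails (NOT R)
  T T F F  ✗ fails (R OR S)
  T T F T  ✗ fails (NOT P OR R)
  T T T F  ✗ fails (NOT R)
  T T T T  ✗ fails (NOT R)
1 of the 16 rows is a model.

1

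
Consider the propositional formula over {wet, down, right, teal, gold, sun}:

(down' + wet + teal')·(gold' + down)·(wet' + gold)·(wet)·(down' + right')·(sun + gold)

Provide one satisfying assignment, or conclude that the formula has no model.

wet: 1,  down: 1,  right: 0,  teal: 0,  gold: 1,  sun: 1

From the singleton clause (wet), wet = 1.
From the singleton clause (gold), gold = 1.
From the singleton clause (down), down = 1.
From the singleton clause (right'), right = 0.
No clause remains; teal, sun are free.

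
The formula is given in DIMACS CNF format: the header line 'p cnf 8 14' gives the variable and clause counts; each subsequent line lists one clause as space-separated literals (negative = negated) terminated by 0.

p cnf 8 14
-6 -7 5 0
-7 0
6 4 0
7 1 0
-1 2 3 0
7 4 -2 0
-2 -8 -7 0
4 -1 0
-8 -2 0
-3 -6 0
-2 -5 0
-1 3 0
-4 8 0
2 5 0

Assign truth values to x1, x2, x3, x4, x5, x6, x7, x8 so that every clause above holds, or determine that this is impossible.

(¬x7) alone gives x7 = False.
(x1) alone gives x1 = True.
(x4) alone gives x4 = True.
(x3) alone gives x3 = True.
(¬x6) alone gives x6 = False.
(x8) alone gives x8 = True.
(¬x2) alone gives x2 = False.
(x5) alone gives x5 = True.
Every clause now holds.

x1: True; x2: False; x3: True; x4: True; x5: True; x6: False; x7: False; x8: True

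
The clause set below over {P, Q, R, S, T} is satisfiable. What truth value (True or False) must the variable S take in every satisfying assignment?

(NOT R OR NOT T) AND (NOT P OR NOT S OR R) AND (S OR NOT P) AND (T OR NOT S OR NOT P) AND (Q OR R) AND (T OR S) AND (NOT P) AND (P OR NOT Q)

Suppose S = false.
The clause (NOT P) is unit, so P = false.
The clause (T) is unit, so T = true.
The clause (NOT R) is unit, so R = false.
The clause (Q) is unit, so Q = true.
Now (NOT Q) is unsatisfied and unit — conflict.
So every satisfying assignment has S = True.

True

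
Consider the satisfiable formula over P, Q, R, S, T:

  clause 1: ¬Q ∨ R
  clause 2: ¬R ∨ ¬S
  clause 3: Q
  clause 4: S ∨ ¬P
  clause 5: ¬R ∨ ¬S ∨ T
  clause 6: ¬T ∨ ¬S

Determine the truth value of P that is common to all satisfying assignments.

Suppose P = True.
(Q) alone gives Q = True.
(R) alone gives R = True.
(¬S) alone gives S = False.
That conflicts with the unit clause (S).
So every satisfying assignment has P = False.

False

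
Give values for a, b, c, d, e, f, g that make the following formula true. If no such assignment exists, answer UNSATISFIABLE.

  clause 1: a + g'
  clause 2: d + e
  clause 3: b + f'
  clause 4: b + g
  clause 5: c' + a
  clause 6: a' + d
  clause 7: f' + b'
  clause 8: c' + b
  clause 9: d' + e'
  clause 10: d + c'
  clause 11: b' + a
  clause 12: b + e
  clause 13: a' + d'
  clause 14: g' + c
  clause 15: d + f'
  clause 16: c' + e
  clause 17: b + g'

Case a = 1:
The clause (d) is unit, so d = 1.
Now (d') is unsatisfied and unit — conflict.
Backtrack on a: now try a = 0.
The clause (g') is unit, so g = 0.
The clause (b) is unit, so b = 1.
Now (b') is unsatisfied and unit — conflict.
Either choice for a ends in contradiction.

UNSATISFIABLE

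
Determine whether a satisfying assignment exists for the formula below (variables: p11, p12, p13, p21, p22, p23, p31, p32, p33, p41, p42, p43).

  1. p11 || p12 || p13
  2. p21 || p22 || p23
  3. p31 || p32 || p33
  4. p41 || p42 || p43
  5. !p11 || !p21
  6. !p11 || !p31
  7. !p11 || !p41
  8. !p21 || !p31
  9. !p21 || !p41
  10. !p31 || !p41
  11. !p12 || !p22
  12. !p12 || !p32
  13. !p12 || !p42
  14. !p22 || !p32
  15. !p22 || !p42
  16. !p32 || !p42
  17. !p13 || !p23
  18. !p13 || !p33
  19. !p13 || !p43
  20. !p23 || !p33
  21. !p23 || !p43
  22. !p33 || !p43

No

Case p11 = false:
Case p12 = true:
From the singleton clause (!p22), p22 = false.
From the singleton clause (!p32), p32 = false.
From the singleton clause (!p42), p42 = false.
Case p21 = true:
From the singleton clause (!p31), p31 = false.
From the singleton clause (p33), p33 = true.
From the singleton clause (!p41), p41 = false.
From the singleton clause (p43), p43 = true.
But (!p43) is also a unit clause — contradiction.
So p21 must be the other value — set p21 = false.
From the singleton clause (p23), p23 = true.
From the singleton clause (!p13), p13 = false.
From the singleton clause (!p33), p33 = false.
From the singleton clause (p31), p31 = true.
From the singleton clause (!p41), p41 = false.
From the singleton clause (p43), p43 = true.
But (!p43) is also a unit clause — contradiction.
Both values of p21 lead to a conflict.
So p12 must be the other value — set p12 = false.
From the singleton clause (p13), p13 = true.
From the singleton clause (!p23), p23 = false.
From the singleton clause (!p33), p33 = false.
From the singleton clause (!p43), p43 = false.
Case p21 = true:
From the singleton clause (!p31), p31 = false.
From the singleton clause (p32), p32 = true.
From the singleton clause (!p41), p41 = false.
From the singleton clause (p42), p42 = true.
But (!p42) is also a unit clause — contradiction.
So p21 must be the other value — set p21 = false.
From the singleton clause (p22), p22 = true.
From the singleton clause (!p32), p32 = false.
From the singleton clause (p31), p31 = true.
From the singleton clause (!p41), p41 = false.
From the singleton clause (p42), p42 = true.
But (!p42) is also a unit clause — contradiction.
Both values of p21 lead to a conflict.
Both values of p12 lead to a conflict.
So p11 must be the other value — set p11 = true.
From the singleton clause (!p21), p21 = false.
From the singleton clause (!p31), p31 = false.
From the singleton clause (!p41), p41 = false.
Case p22 = true:
From the singleton clause (!p12), p12 = false.
From the singleton clause (!p32), p32 = false.
From the singleton clause (p33), p33 = true.
From the singleton clause (!p42), p42 = false.
From the singleton clause (p43), p43 = true.
But (!p43) is also a unit clause — contradiction.
So p22 must be the other value — set p22 = false.
From the singleton clause (p23), p23 = true.
From the singleton clause (!p13), p13 = false.
From the singleton clause (!p33), p33 = false.
From the singleton clause (p32), p32 = true.
From the singleton clause (!p12), p12 = false.
From the singleton clause (!p42), p42 = false.
From the singleton clause (p43), p43 = true.
But (!p43) is also a unit clause — contradiction.
Both values of p22 lead to a conflict.
Both values of p11 lead to a conflict.
No assignment satisfies every clause.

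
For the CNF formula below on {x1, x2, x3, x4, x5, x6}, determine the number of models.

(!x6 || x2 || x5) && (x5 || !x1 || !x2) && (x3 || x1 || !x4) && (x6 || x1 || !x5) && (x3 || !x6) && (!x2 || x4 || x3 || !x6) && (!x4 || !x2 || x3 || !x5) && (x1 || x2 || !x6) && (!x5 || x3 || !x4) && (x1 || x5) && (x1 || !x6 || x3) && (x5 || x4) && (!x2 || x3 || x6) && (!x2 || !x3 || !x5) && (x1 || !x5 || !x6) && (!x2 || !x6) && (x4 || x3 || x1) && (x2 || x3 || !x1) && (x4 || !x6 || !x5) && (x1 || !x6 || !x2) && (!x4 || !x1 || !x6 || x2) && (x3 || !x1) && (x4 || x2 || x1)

3

There are 2^6 = 64 truth assignments over (x1, x2, x3, x4, x5, x6).
Split on x4. With x4 = true, the clauses containing x4 are satisfied and !x4 drops from the rest; 2 of the 2^5 = 32 assignments to the other variables satisfy what remains.
With x4 = false, by the same count on the reduced clause set, 1 assignment works.
(One model: x1=T, x2=F, x3=T, x4=F, x5=T, x6=F.)
Total: 2 + 1 = 3.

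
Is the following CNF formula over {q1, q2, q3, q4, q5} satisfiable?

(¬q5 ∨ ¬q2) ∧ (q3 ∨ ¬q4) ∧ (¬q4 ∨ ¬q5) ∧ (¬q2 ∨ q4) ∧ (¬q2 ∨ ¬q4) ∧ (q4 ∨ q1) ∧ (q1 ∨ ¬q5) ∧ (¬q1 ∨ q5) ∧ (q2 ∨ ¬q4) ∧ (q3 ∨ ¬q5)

Yes, satisfiable

Suppose q5 = True.
(¬q2) alone gives q2 = False.
(¬q4) alone gives q4 = False.
(q1) alone gives q1 = True.
(q3) alone gives q3 = True.
This assignment satisfies each clause.
A satisfying assignment: q1: True, q2: False, q3: True, q4: False, q5: True.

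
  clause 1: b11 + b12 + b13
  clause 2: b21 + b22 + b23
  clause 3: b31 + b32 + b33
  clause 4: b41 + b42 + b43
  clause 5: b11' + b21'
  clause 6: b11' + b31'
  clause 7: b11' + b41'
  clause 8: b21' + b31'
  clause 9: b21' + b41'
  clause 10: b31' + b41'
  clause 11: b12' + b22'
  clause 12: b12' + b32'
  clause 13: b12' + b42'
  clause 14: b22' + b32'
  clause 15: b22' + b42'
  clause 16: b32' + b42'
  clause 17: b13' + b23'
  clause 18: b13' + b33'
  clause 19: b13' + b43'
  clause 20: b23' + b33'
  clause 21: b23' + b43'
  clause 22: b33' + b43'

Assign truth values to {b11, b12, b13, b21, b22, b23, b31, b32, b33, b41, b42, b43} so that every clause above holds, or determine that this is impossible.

Case b11 = 0:
Case b12 = 1:
Unit clause (b22') forces b22 = 0.
Unit clause (b32') forces b32 = 0.
Unit clause (b42') forces b42 = 0.
Case b21 = 1:
Unit clause (b31') forces b31 = 0.
Unit clause (b33) forces b33 = 1.
Unit clause (b41') forces b41 = 0.
Unit clause (b43) forces b43 = 1.
But (b43') is also a unit clause — contradiction.
Undo b21 and try b21 = 0.
Unit clause (b23) forces b23 = 1.
Unit clause (b13') forces b13 = 0.
Unit clause (b33') forces b33 = 0.
Unit clause (b31) forces b31 = 1.
Unit clause (b41') forces b41 = 0.
Unit clause (b43) forces b43 = 1.
But (b43') is also a unit clause — contradiction.
Neither b21 = 1 nor b21 = 0 works.
Undo b12 and try b12 = 0.
Unit clause (b13) forces b13 = 1.
Unit clause (b23') forces b23 = 0.
Unit clause (b33') forces b33 = 0.
Unit clause (b43') forces b43 = 0.
Case b21 = 1:
Unit clause (b31') forces b31 = 0.
Unit clause (b32) forces b32 = 1.
Unit clause (b41') forces b41 = 0.
Unit clause (b42) forces b42 = 1.
But (b42') is also a unit clause — contradiction.
Undo b21 and try b21 = 0.
Unit clause (b22) forces b22 = 1.
Unit clause (b32') forces b32 = 0.
Unit clause (b31) forces b31 = 1.
Unit clause (b41') forces b41 = 0.
Unit clause (b42) forces b42 = 1.
But (b42') is also a unit clause — contradiction.
Neither b21 = 1 nor b21 = 0 works.
Neither b12 = 1 nor b12 = 0 works.
Undo b11 and try b11 = 1.
Unit clause (b21') forces b21 = 0.
Unit clause (b31') forces b31 = 0.
Unit clause (b41') forces b41 = 0.
Case b22 = 1:
Unit clause (b12') forces b12 = 0.
Unit clause (b32') forces b32 = 0.
Unit clause (b33) forces b33 = 1.
Unit clause (b42') forces b42 = 0.
Unit clause (b43) forces b43 = 1.
But (b43') is also a unit clause — contradiction.
Undo b22 and try b22 = 0.
Unit clause (b23) forces b23 = 1.
Unit clause (b13') forces b13 = 0.
Unit clause (b33') forces b33 = 0.
Unit clause (b32) forces b32 = 1.
Unit clause (b12') forces b12 = 0.
Unit clause (b42') forces b42 = 0.
Unit clause (b43) forces b43 = 1.
But (b43') is also a unit clause — contradiction.
Neither b22 = 1 nor b22 = 0 works.
Neither b11 = 1 nor b11 = 0 works.

UNSATISFIABLE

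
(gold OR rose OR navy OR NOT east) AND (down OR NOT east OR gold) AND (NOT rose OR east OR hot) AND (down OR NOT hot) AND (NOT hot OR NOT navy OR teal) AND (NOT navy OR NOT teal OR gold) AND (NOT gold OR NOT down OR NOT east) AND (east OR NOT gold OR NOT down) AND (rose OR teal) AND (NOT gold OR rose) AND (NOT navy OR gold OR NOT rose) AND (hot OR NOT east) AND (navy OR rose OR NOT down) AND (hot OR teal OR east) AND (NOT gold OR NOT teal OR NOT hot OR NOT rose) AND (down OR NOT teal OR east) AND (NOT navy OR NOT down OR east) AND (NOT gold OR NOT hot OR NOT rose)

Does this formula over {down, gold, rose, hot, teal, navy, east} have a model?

Satisfiable

Case down = true:
Case gold = false:
Case navy = false:
(rose) alone gives rose = true.
Case east = true:
(hot) alone gives hot = true.
Every clause is now satisfied; teal is unconstrained.
A satisfying assignment: down=true,  gold=false,  rose=true,  hot=true,  teal=false,  navy=false,  east=true.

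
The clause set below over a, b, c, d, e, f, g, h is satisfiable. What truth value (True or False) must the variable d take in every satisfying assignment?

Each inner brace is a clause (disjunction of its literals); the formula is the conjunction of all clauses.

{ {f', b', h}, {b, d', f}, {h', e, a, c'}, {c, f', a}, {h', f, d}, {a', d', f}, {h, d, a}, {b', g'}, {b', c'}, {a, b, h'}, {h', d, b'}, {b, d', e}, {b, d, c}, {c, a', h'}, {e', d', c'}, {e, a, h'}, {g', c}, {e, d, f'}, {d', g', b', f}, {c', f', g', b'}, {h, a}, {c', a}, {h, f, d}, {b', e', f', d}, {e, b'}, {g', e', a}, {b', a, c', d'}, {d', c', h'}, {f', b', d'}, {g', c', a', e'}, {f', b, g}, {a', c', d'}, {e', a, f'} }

Suppose d = 0.
Suppose h = 0.
(a) alone gives a = 1.
(f) alone gives f = 1.
(b') alone gives b = 0.
(c) alone gives c = 1.
(e) alone gives e = 1.
(g') alone gives g = 0.
Now (g) is unsatisfied and unit — conflict.
So h must be the other value — set h = 1.
(f) alone gives f = 1.
(b') alone gives b = 0.
(a) alone gives a = 1.
(c) alone gives c = 1.
(e) alone gives e = 1.
(g') alone gives g = 0.
Now (g) is unsatisfied and unit — conflict.
Either choice for h ends in contradiction.
So every satisfying assignment has d = True.

True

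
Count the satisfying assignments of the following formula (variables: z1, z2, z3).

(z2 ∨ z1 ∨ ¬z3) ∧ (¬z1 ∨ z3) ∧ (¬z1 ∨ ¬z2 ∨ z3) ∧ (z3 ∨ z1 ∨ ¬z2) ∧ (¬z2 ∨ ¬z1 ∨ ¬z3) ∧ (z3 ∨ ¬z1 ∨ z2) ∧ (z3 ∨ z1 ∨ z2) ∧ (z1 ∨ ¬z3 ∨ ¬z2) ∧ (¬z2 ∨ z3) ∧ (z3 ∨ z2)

1

There are 2^3 = 8 truth assignments over (z1, z2, z3).
Check each against the 10 clauses (columns in the order z1, z2, z3):
  F F F  ✗ fails (z3 ∨ z1 ∨ z2)
  F F T  ✗ fails (z2 ∨ z1 ∨ ¬z3)
  F T F  ✗ fails (z3 ∨ z1 ∨ ¬z2)
  F T T  ✗ fails (z1 ∨ ¬z3 ∨ ¬z2)
  T F F  ✗ fails (¬z1 ∨ z3)
  T F T  ✓ satisfies all
  T T F  ✗ fails (¬z1 ∨ z3)
  T T T  ✗ fails (¬z2 ∨ ¬z1 ∨ ¬z3)
1 of the 8 rows is a model.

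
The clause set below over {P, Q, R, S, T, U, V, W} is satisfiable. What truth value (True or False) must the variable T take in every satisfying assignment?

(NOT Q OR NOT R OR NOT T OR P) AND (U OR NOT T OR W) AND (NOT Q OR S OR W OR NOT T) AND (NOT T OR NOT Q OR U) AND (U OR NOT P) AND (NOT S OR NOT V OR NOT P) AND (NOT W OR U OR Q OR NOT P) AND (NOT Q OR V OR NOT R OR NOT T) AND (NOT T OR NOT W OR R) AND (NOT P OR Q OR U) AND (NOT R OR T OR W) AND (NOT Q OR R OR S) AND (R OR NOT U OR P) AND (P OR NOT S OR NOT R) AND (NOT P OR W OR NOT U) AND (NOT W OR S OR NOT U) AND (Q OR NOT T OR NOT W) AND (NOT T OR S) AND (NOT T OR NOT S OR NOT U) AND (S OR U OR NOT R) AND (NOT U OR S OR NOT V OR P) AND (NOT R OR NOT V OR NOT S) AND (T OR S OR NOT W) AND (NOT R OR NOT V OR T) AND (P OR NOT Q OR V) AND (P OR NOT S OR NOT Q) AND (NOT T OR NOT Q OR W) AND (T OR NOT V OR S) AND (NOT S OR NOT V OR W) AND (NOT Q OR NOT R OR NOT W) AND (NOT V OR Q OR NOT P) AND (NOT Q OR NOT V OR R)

False

Suppose T = true.
The clause (S) is unit, so S = true.
The clause (NOT U) is unit, so U = false.
The clause (W) is unit, so W = true.
The clause (NOT Q) is unit, so Q = false.
But (Q) is also a unit clause — contradiction.
So every satisfying assignment has T = False.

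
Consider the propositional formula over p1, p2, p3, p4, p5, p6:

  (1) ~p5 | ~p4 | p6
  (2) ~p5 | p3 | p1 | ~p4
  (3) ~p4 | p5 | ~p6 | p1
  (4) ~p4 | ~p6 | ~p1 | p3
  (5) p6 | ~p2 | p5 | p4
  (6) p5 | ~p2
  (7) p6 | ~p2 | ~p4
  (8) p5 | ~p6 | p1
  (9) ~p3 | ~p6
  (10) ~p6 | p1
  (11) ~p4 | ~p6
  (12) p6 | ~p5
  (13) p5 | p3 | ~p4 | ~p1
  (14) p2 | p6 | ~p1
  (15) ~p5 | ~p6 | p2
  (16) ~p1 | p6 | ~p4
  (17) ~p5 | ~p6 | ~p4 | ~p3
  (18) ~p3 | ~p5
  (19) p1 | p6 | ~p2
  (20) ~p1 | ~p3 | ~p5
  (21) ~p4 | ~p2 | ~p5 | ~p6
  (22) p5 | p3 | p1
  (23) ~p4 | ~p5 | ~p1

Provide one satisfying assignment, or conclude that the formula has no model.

p1 ↦ 0,  p2 ↦ 0,  p3 ↦ 1,  p4 ↦ 1,  p5 ↦ 0,  p6 ↦ 0

Suppose p5 = 0.
Unit clause (~p2) forces p2 = 0.
Suppose p6 = 0.
Unit clause (~p1) forces p1 = 0.
Unit clause (p3) forces p3 = 1.
No clause remains; p4 is free.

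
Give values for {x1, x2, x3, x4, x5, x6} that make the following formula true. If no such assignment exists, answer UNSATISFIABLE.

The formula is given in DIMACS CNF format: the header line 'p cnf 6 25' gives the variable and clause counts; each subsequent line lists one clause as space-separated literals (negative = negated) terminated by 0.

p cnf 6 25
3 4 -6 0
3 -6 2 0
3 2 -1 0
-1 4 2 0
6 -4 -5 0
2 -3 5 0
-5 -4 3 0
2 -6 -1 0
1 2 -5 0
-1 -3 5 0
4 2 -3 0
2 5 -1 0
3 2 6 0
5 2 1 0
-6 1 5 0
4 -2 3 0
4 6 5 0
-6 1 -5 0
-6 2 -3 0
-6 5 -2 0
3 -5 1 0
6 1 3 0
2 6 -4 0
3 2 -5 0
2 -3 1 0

Try x3 = False.
Try x4 = True.
(¬x5) alone gives x5 = False.
Try x6 = False.
(x2) alone gives x2 = True.
(x1) alone gives x1 = True.
This assignment satisfies each clause.

x1 ↦ True; x2 ↦ True; x3 ↦ False; x4 ↦ True; x5 ↦ False; x6 ↦ False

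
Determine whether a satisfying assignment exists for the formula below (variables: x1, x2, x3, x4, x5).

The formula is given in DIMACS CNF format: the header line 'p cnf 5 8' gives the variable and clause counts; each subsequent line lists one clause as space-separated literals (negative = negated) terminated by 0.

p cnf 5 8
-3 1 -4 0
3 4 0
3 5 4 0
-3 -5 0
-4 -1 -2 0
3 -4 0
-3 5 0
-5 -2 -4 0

No

Suppose x3 = True.
Unit clause (¬x5) forces x5 = False.
That conflicts with the unit clause (x5).
So x3 must be the other value — set x3 = False.
Unit clause (x4) forces x4 = True.
That conflicts with the unit clause (¬x4).
Both values of x3 lead to a conflict.
No assignment satisfies every clause.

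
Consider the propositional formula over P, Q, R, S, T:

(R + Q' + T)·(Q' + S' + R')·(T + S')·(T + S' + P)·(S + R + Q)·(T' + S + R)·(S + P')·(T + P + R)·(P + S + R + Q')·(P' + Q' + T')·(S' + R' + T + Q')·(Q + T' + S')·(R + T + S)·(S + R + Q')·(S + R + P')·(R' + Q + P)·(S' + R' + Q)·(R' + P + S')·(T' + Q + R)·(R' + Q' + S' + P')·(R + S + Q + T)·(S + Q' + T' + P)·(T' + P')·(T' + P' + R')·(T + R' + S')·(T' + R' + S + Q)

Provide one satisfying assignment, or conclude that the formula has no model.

P ↦ 0,  Q ↦ 1,  R ↦ 1,  S ↦ 0,  T ↦ 0

Branch on T: set T = 0.
From the singleton clause (S'), S = 0.
From the singleton clause (P'), P = 0.
From the singleton clause (R), R = 1.
From the singleton clause (Q), Q = 1.
This assignment satisfies each clause.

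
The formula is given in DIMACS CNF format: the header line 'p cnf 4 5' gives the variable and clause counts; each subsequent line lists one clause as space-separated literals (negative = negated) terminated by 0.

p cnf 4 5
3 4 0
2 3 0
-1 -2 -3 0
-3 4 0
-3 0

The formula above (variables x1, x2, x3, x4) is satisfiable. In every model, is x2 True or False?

Suppose x2 = False.
Unit clause (x3) forces x3 = True.
Now (¬x3) is unsatisfied and unit — conflict.
So every satisfying assignment has x2 = True.

True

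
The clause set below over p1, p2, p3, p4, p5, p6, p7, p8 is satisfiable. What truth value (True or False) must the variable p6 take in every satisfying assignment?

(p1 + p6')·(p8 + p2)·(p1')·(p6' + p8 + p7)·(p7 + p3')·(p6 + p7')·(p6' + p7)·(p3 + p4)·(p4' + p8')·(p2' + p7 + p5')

Suppose p6 = 1.
(p1) alone gives p1 = 1.
But (p1') is also a unit clause — contradiction.
So every satisfying assignment has p6 = False.

False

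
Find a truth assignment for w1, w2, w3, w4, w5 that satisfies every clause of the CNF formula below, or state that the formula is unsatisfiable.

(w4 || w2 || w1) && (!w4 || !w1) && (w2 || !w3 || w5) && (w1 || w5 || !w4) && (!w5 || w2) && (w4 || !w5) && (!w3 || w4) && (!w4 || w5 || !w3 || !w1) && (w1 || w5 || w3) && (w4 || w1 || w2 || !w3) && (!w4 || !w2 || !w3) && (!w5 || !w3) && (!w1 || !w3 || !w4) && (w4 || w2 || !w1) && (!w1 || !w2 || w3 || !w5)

w1 ↦ false; w2 ↦ true; w3 ↦ false; w4 ↦ true; w5 ↦ true

Suppose w4 = true.
Unit clause (!w1) forces w1 = false.
Unit clause (w5) forces w5 = true.
Unit clause (w2) forces w2 = true.
Unit clause (!w3) forces w3 = false.
This assignment satisfies each clause.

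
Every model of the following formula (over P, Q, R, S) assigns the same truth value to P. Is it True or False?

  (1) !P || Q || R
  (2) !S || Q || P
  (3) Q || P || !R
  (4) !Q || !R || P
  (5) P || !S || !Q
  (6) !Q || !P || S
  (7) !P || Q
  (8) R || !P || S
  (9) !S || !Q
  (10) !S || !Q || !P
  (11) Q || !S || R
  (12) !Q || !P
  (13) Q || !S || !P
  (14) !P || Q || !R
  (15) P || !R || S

Suppose P = true.
(Q) alone gives Q = true.
Now (!Q) is unsatisfied and unit — conflict.
So every satisfying assignment has P = False.

False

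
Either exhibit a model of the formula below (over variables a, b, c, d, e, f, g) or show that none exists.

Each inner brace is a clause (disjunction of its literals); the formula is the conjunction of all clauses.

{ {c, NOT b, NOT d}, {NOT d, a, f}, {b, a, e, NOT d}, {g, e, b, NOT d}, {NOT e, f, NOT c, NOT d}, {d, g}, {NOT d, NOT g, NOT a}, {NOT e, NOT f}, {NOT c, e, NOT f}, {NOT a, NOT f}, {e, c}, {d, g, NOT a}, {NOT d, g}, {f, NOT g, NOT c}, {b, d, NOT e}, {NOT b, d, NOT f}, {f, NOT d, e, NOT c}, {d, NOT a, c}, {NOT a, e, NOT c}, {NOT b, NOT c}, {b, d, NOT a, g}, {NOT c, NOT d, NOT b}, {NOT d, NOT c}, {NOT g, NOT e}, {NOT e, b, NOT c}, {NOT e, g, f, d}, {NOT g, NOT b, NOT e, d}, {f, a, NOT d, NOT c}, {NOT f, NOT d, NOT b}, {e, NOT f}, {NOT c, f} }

UNSATISFIABLE

Try d = true.
The clause (g) is unit, so g = true.
The clause (NOT a) is unit, so a = false.
The clause (f) is unit, so f = true.
The clause (NOT e) is unit, so e = false.
But (e) is also a unit clause — contradiction.
So d must be the other value — set d = false.
The clause (g) is unit, so g = true.
The clause (NOT e) is unit, so e = false.
The clause (c) is unit, so c = true.
The clause (NOT f) is unit, so f = false.
But (f) is also a unit clause — contradiction.
Neither d = true nor d = false works.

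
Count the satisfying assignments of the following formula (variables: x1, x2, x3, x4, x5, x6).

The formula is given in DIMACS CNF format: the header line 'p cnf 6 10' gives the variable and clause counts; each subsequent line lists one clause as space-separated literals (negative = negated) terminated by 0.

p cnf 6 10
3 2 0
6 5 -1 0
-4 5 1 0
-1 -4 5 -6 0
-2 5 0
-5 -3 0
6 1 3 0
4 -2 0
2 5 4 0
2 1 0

There are 2^6 = 64 truth assignments over (x1, x2, x3, x4, x5, x6).
Split on x6. With x6 = True, the clauses containing x6 are satisfied and ¬x6 drops from the rest; 2 of the 2^5 = 32 assignments to the other variables satisfy what remains.
With x6 = False, by the same count on the reduced clause set, 1 assignment works.
(One model: x1=F, x2=T, x3=F, x4=T, x5=T, x6=T.)
Total: 2 + 1 = 3.

3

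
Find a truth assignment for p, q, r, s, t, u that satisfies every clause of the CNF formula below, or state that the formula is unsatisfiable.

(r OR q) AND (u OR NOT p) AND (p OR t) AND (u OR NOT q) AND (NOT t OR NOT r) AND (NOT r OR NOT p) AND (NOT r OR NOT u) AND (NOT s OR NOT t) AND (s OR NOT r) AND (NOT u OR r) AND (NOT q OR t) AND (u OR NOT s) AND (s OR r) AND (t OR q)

Case r = true:
Unit clause (NOT t) forces t = false.
Unit clause (p) forces p = true.
But (NOT p) is also a unit clause — contradiction.
Undo r and try r = false.
Unit clause (q) forces q = true.
Unit clause (u) forces u = true.
But (NOT u) is also a unit clause — contradiction.
Neither r = true nor r = false works.

UNSATISFIABLE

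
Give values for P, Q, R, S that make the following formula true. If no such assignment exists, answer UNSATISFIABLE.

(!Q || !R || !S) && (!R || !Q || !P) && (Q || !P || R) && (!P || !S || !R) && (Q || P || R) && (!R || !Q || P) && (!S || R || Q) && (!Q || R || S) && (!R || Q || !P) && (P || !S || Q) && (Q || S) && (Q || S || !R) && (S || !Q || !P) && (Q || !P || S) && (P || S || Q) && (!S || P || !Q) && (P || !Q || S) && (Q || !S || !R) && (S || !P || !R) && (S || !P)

Case Q = true:
Case R = false:
The clause (S) is unit, so S = true.
The clause (P) is unit, so P = true.
This assignment satisfies each clause.

P=true,  Q=true,  R=false,  S=true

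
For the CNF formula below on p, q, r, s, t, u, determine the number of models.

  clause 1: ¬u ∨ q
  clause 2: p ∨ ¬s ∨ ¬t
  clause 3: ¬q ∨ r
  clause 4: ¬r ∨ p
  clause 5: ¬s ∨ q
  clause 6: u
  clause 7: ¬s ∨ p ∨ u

There are 2^6 = 64 truth assignments over (p, q, r, s, t, u).
Split on p. With p = True, the clauses containing p are satisfied and ¬p drops from the rest; 4 of the 2^5 = 32 assignments to the other variables satisfy what remains.
With p = False, by the same count on the reduced clause set, 0 assignments work.
Total: 4 + 0 = 4.

4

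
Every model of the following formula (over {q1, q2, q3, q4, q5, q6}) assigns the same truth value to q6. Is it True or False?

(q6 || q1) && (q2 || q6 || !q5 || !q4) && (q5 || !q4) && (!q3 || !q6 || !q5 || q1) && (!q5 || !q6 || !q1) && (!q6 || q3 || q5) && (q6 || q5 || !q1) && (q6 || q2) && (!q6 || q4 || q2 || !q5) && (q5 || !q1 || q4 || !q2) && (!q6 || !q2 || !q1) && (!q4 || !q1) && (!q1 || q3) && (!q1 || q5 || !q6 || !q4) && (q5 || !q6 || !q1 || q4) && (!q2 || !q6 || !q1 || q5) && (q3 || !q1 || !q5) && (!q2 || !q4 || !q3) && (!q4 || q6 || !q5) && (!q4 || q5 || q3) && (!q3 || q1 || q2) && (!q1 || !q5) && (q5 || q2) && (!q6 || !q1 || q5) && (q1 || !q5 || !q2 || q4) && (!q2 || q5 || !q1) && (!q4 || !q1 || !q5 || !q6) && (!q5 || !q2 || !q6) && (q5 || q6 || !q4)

True

Suppose q6 = false.
From the singleton clause (q1), q1 = true.
From the singleton clause (q5), q5 = true.
Now (!q5) is unsatisfied and unit — conflict.
So every satisfying assignment has q6 = True.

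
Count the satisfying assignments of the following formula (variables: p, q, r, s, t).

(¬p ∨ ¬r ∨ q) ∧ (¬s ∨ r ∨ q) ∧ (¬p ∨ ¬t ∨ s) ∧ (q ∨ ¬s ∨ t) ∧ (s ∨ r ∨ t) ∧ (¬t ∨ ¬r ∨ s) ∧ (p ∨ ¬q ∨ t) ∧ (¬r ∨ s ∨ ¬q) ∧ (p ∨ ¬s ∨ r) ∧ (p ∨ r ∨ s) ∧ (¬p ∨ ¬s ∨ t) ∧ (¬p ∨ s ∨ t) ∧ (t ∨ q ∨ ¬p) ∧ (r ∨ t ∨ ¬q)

5

There are 2^5 = 32 truth assignments over (p, q, r, s, t).
Split on q. With q = True, the clauses containing q are satisfied and ¬q drops from the rest; 3 of the 2^4 = 16 assignments to the other variables satisfy what remains.
With q = False, by the same count on the reduced clause set, 2 assignments work.
Total: 3 + 2 = 5.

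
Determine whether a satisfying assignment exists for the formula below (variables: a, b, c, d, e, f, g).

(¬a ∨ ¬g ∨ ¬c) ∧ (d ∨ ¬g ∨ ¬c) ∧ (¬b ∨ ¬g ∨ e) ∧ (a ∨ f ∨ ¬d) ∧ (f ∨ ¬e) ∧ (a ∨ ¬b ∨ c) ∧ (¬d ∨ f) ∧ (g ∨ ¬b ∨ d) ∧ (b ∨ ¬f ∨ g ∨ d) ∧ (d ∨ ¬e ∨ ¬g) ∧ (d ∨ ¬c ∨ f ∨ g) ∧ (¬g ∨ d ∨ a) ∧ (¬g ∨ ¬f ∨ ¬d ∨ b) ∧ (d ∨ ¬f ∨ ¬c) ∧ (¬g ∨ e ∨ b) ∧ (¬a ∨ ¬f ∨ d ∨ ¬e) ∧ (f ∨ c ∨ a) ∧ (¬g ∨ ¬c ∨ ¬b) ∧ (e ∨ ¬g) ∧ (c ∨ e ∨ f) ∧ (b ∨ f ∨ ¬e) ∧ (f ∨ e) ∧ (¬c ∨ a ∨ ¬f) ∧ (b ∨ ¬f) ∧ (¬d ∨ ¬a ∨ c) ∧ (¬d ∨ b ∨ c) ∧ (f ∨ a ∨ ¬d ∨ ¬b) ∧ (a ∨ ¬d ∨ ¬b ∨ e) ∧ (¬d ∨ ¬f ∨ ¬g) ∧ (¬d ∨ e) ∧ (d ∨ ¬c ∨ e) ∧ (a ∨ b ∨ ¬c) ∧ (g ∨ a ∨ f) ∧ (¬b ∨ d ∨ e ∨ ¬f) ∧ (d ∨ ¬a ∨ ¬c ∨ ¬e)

Yes

Try f = True.
From the singleton clause (b), b = True.
Try g = False.
From the singleton clause (d), d = True.
From the singleton clause (e), e = True.
Try a = True.
From the singleton clause (c), c = True.
Every clause now holds.
A satisfying assignment: a: True; b: True; c: True; d: True; e: True; f: True; g: False.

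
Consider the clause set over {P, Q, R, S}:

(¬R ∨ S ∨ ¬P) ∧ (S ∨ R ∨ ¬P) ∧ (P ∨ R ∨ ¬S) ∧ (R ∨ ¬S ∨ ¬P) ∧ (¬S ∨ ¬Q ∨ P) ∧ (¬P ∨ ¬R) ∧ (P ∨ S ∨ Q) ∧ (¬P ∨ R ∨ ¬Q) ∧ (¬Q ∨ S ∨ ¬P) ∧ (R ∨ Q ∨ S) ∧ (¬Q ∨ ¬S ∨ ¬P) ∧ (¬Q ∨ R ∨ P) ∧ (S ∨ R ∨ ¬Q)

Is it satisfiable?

Branch on P: set P = False.
Branch on R: set R = True.
Branch on S: set S = False.
The clause (Q) is unit, so Q = True.
This assignment satisfies each clause.
A satisfying assignment: P: False, Q: True, R: True, S: False.

Satisfiable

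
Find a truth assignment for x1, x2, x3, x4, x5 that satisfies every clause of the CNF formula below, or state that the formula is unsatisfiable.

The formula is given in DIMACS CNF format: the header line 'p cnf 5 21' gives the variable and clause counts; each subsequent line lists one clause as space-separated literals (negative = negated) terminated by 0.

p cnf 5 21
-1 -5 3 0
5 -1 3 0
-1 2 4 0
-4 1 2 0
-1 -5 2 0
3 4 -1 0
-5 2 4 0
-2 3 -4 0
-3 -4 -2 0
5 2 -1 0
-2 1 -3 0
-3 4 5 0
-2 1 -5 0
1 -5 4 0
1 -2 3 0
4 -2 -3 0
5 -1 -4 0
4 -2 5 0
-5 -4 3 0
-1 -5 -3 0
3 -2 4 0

Case x1 = False:
Case x4 = False:
The clause (¬x5) is unit, so x5 = False.
The clause (¬x3) is unit, so x3 = False.
The clause (¬x2) is unit, so x2 = False.
All clauses are satisfied.

x1 ↦ False, x2 ↦ False, x3 ↦ False, x4 ↦ False, x5 ↦ False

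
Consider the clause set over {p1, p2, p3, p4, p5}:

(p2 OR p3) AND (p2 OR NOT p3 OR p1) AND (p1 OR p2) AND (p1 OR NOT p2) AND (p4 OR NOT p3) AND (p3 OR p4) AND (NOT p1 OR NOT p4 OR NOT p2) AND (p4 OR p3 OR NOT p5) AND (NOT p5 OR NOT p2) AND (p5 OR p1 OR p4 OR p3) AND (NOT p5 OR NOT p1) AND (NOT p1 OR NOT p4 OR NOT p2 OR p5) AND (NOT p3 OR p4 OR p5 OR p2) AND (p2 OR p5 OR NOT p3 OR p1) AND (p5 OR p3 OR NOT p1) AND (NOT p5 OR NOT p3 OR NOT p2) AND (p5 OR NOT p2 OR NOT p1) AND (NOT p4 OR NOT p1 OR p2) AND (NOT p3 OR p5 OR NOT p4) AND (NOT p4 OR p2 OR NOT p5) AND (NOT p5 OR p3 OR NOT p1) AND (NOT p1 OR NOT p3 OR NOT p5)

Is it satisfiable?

Try p2 = true.
Unit clause (p1) forces p1 = true.
Unit clause (NOT p4) forces p4 = false.
Unit clause (NOT p3) forces p3 = false.
Now (p3) is unsatisfied and unit — conflict.
Backtrack on p2: now try p2 = false.
Unit clause (p3) forces p3 = true.
Unit clause (p1) forces p1 = true.
Unit clause (p4) forces p4 = true.
Now (NOT p4) is unsatisfied and unit — conflict.
Neither p2 = true nor p2 = false works.
No assignment satisfies every clause.

No, unsatisfiable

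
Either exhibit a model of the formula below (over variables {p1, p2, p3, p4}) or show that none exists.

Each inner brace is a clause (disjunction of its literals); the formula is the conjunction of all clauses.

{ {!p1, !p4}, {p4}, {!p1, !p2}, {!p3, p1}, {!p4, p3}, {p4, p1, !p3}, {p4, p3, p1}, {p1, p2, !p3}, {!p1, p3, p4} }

Unit clause (p4) forces p4 = true.
Unit clause (!p1) forces p1 = false.
Unit clause (!p3) forces p3 = false.
But (p3) is also a unit clause — contradiction.

UNSATISFIABLE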